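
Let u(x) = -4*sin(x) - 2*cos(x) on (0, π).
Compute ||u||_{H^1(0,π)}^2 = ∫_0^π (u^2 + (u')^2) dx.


||u||_{H^1(0,π)}^2 = 20*π

u'(x) = 2*sin(x) - 4*cos(x).
Expand u² and (u')² and integrate term by term on (0, π), using: for integers n ≥ 1, ∫_0^π sin²(nx) dx = ∫_0^π cos²(nx) dx = π/2; for n ≠ n', ∫_0^π sin(nx)sin(n'x) dx = ∫_0^π cos(nx)cos(n'x) dx = 0; and by product-to-sum, ∫_0^π sin(nx)cos(n'x) dx = ½∫_0^π [sin((n+n')x) + sin((n−n')x)] dx, which is 0 when n+n' is even and 2n/(n²−n'²) when n+n' is odd (it need not vanish on (0, π)).
  u² squared terms: (-4)²·∫sin(x)² dx = 16·π/2 = 8*π;  (-2)²·∫cos(x)² dx = 4·π/2 = 2*π.
  u² cross terms: 2·(-4)·(-2)·∫sin(x)·cos(x) dx = 16·(0) = 0.
  So ∫_0^π u² dx = 8*π + 2*π + 0 = 10*π.
  (u')² squared terms: (-4)²·∫cos(x)² dx = 16·π/2 = 8*π;  (2)²·∫sin(x)² dx = 4·π/2 = 2*π.
  (u')² cross terms: 2·(-4)·(2)·∫cos(x)·sin(x) dx = -16·(0) = 0.
  So ∫_0^π (u')² dx = 8*π + 2*π + 0 = 10*π.
||u||_{H^1}^2 = (10*π) + (10*π) = 20*π.


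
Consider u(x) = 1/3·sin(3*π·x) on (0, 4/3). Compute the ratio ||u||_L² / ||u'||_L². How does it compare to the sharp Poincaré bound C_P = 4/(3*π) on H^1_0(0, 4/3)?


||u||_L² / ||u'||_L² = 1/(3*π) < C_P = 4/(3*π).

u(x) = 1/3·sin(3*π·x), so u'(x) = π*cos(3*π*x).
Writing u(x) = A·sin(kπx/L) with A = 1/3 and k = 4, use ∫_0^L sin²(kπx/L) dx = L/2 and ∫_0^L cos²(kπx/L) dx = L/2.
u² = 1/9·sin²(3*π·x) and (u')² = π^2·cos²(3*π·x), and each of sin², cos² integrates to L/2 = 2/3 over (0, 4/3).
∫_0^4/3 u² dx = 2/27, so ||u||_L² = sqrt(6)/9.
∫_0^4/3 (u')² dx = 2*π^2/3, so ||u'||_L² = sqrt(6)*π/3.
Ratio ||u||_L² / ||u'||_L² = 1/(3*π).
Sharp Poincaré constant on H^1_0(0, 4/3) is C_P = L/π = 4/(3*π), achieved by sin(3*π/4·x).
This is the k = 4 harmonic; the ratio L/(kπ) is strictly less than C_P = L/π, consistent with the sharp inequality ||u||_L² ≤ C_P ||u'||_L².


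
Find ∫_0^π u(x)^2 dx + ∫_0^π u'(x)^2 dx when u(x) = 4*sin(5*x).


||u||_{H^1(0,π)}^2 = 208*π

u'(x) = 20*cos(5*x).
Expand u² and (u')² and integrate term by term on (0, π), using: for integers n ≥ 1, ∫_0^π sin²(nx) dx = ∫_0^π cos²(nx) dx = π/2; for n ≠ n', ∫_0^π sin(nx)sin(n'x) dx = ∫_0^π cos(nx)cos(n'x) dx = 0; and by product-to-sum, ∫_0^π sin(nx)cos(n'x) dx = ½∫_0^π [sin((n+n')x) + sin((n−n')x)] dx, which is 0 when n+n' is even and 2n/(n²−n'²) when n+n' is odd (it need not vanish on (0, π)).
  u² squared terms: (4)²·∫sin(5x)² dx = 16·π/2 = 8*π.
  So ∫_0^π u² dx = 8*π.
  (u')² squared terms: (20)²·∫cos(5x)² dx = 400·π/2 = 200*π.
  So ∫_0^π (u')² dx = 200*π.
||u||_{H^1}^2 = (8*π) + (200*π) = 208*π.


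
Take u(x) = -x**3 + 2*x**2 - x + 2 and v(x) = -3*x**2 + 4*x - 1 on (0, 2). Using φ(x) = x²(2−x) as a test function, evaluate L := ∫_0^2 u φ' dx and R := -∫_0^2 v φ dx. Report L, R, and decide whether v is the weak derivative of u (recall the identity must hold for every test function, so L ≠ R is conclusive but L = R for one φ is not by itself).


LHS = 4/3, RHS = 4/3. Yes, v = u' weakly.

u(x) = -x**3 + 2*x**2 - x + 2, classical derivative u'(x) = -3*x**2 + 4*x - 1.
φ(x) = x²(2−x), so φ'(x) = x*(4 - 3*x).
Note φ(0) = φ(2) = 0, so the boundary term u·φ vanishes.
LHS = ∫_0^2 u(x) φ'(x) dx = ∫_0^2 (3*x^5 - 10*x^4 + 11*x^3 - 10*x^2 + 8*x) dx. Term by term:
  ∫_0^2 3*x^5 dx = 32;  ∫_0^2 -10*x^4 dx = -64;  ∫_0^2 11*x^3 dx = 44;
  ∫_0^2 -10*x^2 dx = -80/3;  ∫_0^2 8*x dx = 16.
Sum: 32 − 64 + 44 − 80/3 + 16 = 4/3.
So LHS = 4/3.
∫_0^2 v(x) φ(x) dx = ∫_0^2 (3*x^5 - 10*x^4 + 9*x^3 - 2*x^2) dx. Term by term:
  ∫_0^2 3*x^5 dx = 32;  ∫_0^2 -10*x^4 dx = -64;  ∫_0^2 9*x^3 dx = 36;
  ∫_0^2 -2*x^2 dx = -16/3.
Sum: 32 − 64 + 36 − 16/3 = -4/3.
So RHS = -∫_0^2 v(x) φ(x) dx = 4/3.
LHS = RHS, so the identity holds for this test φ.
Moreover u is smooth here and v(x) = u'(x) = -3*x**2 + 4*x - 1 pointwise, so the identity holds for every test function. Hence v is the weak derivative of u.


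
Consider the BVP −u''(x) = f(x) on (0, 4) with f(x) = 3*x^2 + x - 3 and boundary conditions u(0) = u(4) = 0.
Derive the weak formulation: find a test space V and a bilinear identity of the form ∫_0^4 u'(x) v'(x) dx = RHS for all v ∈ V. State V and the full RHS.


V = H^1_0(0, 4) (so v(0) = v(4) = 0); weak form: ∫_0^4 u'v' dx = ∫_0^4 (3*x^2 + x - 3) v dx for all v ∈ V.

Multiply both sides by a test function v and integrate from 0 to 4:
  ∫_0^4 −u''(x) v(x) dx = ∫_0^4 f(x) v(x) dx.
Integrate the LHS by parts once:
  ∫_0^4 −u'' v dx = −[u'(x) v(x)]_0^4 + ∫_0^4 u'(x) v'(x) dx.
Thus ∫_0^4 u'(x) v'(x) dx = ∫_0^4 f(x) v(x) dx + [u'(x) v(x)]_0^4.
Choose V so that boundary terms are either known or forced to vanish.
u is Dirichlet: u(0) = u(4) = 0. Let V = H^1_0(0, 4); then v(0) = v(4) = 0, and [u' v]_0^4 = 0.
Weak formulation: find u (satisfying any essential BC) such that ∫_0^4 u'(x) v'(x) dx = ∫_0^4 f v dx for all v ∈ V.
Substituting f(x) = 3*x^2 + x - 3, the right-hand side is ∫_0^4 (3*x^2 + x - 3) v dx.


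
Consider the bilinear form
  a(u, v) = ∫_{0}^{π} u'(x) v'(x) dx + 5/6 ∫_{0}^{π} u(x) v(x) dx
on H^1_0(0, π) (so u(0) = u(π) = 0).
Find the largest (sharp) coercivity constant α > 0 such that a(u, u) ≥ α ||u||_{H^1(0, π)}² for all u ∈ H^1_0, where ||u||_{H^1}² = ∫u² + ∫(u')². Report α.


α = 11/12

Coercivity of a(·,·) on H^1_0(0, π) means a(u, u) ≥ α ||u||_{H^1}² for every u ∈ H^1_0.
The interval has length L = π, and Poincaré/coercivity depend only on L. Here a(u, u) = ∫(u')² + (5/6)·∫u².
Here 0 < c = 5/6 < 1. The condition a(u,u) ≥ α||u||_{H^1}² reads (1−α)∫(u')² ≥ (α−c)∫u². Any admissible α is ≤ 1 (rapidly oscillating u have ∫u²/∫(u')² → 0), and α = 1 would force 0 ≥ (1−c)∫u², impossible since c < 1; so 1−α > 0. By the sharp Poincaré inequality on H^1_0 of an interval of length L, ∫(u')² ≥ (π/L)²∫u² with equality for the first sine mode sin(π(x−x₀)/L) (x₀ the left endpoint), so the inequality holds for all u iff (1−α)(π/L)² ≥ α − c, i.e. α ≤ ((π/L)² + c)/((π/L)² + 1) = (1 + c(L/π)²)/(1 + (L/π)²). With (π/L)² = 1 and c = 5/6, the largest admissible constant is α = ((π/L)² + c)/((π/L)² + 1).
Simplifying, α = 11/12.


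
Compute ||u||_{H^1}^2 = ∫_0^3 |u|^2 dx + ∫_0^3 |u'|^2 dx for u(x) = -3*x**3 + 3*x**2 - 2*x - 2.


||u||_{H^1}^2 = 137307/35

The H^1 norm (squared) on an interval (0, L) is
  ||u||_{H^1}^2 = ∫_0^L u(x)^2 dx + ∫_0^L u'(x)^2 dx.
Compute u'(x) = -9*x**2 + 6*x - 2.
Then u(x)^2 = 9*x**6 - 18*x**5 + 21*x**4 - 8*x**2 + 8*x + 4 and u'(x)^2 = 81*x**4 - 108*x**3 + 72*x**2 - 24*x + 4.
Integrate each monomial from 0 to 3 using ∫_0^3 c·x^n dx = c·3^(n+1)/(n+1):
  ∫_0^3 u(x)^2 dx = ∫_0^3 (9*x^6 - 18*x^5 + 21*x^4 - 8*x^2 + 8*x + 4) dx. Term by term:
    ∫_0^3 9*x^6 dx = 19683/7;  ∫_0^3 -18*x^5 dx = -2187;  ∫_0^3 21*x^4 dx = 5103/5;
    ∫_0^3 -8*x^2 dx = -72;  ∫_0^3 8*x dx = 36;  ∫_0^3 4 dx = 12.
  Sum: 19683/7 − 2187 + 5103/5 − 72 + 36 + 12 = 56751/35.
  ∫_0^3 u'(x)^2 dx = ∫_0^3 (81*x^4 - 108*x^3 + 72*x^2 - 24*x + 4) dx. Term by term:
    ∫_0^3 81*x^4 dx = 19683/5;  ∫_0^3 -108*x^3 dx = -2187;  ∫_0^3 72*x^2 dx = 648;
    ∫_0^3 -24*x dx = -108;  ∫_0^3 4 dx = 12.
  Sum: 19683/5 − 2187 + 648 − 108 + 12 = 11508/5.
Adding: ||u||_{H^1}^2 = 56751/35 + 11508/5 = 137307/35.


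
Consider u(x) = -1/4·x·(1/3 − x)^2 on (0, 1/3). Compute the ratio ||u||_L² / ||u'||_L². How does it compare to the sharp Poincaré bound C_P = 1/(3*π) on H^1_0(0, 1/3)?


||u||_L² / ||u'||_L² = sqrt(14)/42 < C_P = 1/(3*π).

u(x) = -1/4·x·(1/3 − x)^2, so u'(x) = (1 - 9*x)*(3*x - 1)/36.
u(x) = -1/4·x·(1/3 − x)^2 vanishes at x = 0 and x = 1/3, so u ∈ H^1_0(0, 1/3). Differentiate via the product rule and integrate the resulting polynomials term by term.
  ∫_0^1/3 u² dx = ∫_0^1/3 (x^6/16 - x^5/12 + x^4/24 - x^3/108 + x^2/1296) dx. Term by term:
    ∫_0^1/3 x^6/16 dx = 1/244944;  ∫_0^1/3 -x^5/12 dx = -1/52488;  ∫_0^1/3 x^4/24 dx = 1/29160;
    ∫_0^1/3 -x^3/108 dx = -1/34992;  ∫_0^1/3 x^2/1296 dx = 1/104976.
  Sum: 1/244944 − 1/52488 + 1/29160 − 1/34992 + 1/104976 = 1/3674160.
  ∫_0^1/3 (u')² dx = ∫_0^1/3 (9*x^4/16 - x^3/2 + 11*x^2/72 - x/54 + 1/1296) dx. Term by term:
    ∫_0^1/3 9*x^4/16 dx = 1/2160;  ∫_0^1/3 -x^3/2 dx = -1/648;  ∫_0^1/3 11*x^2/72 dx = 11/5832;
    ∫_0^1/3 -x/54 dx = -1/972;  ∫_0^1/3 1/1296 dx = 1/3888.
  Sum: 1/2160 − 1/648 + 11/5832 − 1/972 + 1/3888 = 1/29160.
∫_0^1/3 u² dx = 1/3674160, so ||u||_L² = sqrt(35)/11340.
∫_0^1/3 (u')² dx = 1/29160, so ||u'||_L² = sqrt(10)/540.
Ratio ||u||_L² / ||u'||_L² = sqrt(14)/42.
Sharp Poincaré constant on H^1_0(0, 1/3) is C_P = L/π = 1/(3*π), achieved by sin(3*π·x).
A polynomial bump cannot attain the sharp Poincaré constant (only the first sine eigenfunction does), so the ratio is strictly less than C_P, consistent with ||u||_L² ≤ C_P ||u'||_L².


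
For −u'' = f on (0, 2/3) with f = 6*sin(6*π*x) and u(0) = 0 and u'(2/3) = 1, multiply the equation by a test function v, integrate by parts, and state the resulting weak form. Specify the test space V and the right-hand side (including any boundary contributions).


V = {v ∈ H^1(0, 2/3) : v(0) = 0} (test functions vanish at x = 0 where u is specified); weak form: ∫_0^2/3 u'v' dx = ∫_0^2/3 (6*sin(6*π*x)) v dx + v(2/3) for all v ∈ V.

Multiply both sides by a test function v and integrate from 0 to 2/3:
  ∫_0^2/3 −u''(x) v(x) dx = ∫_0^2/3 f(x) v(x) dx.
Integrate the LHS by parts once:
  ∫_0^2/3 −u'' v dx = −[u'(x) v(x)]_0^2/3 + ∫_0^2/3 u'(x) v'(x) dx.
Thus ∫_0^2/3 u'(x) v'(x) dx = ∫_0^2/3 f(x) v(x) dx + [u'(x) v(x)]_0^2/3.
Choose V so that boundary terms are either known or forced to vanish.
Mixed BC: u(0) = 0 (Dirichlet) and u'(2/3) = 1 (Neumann). Define V = {v ∈ H^1(0, 2/3) : v(0) = 0}. Then [u' v]_0^2/3 = u'(2/3)·v(2/3) − u'(0)·0 = v(2/3).
Weak formulation: find u (satisfying any essential BC) such that ∫_0^2/3 u'(x) v'(x) dx = ∫_0^2/3 f v dx + v(2/3) for all v ∈ V (Dirichlet at 0 absorbed into V; Neumann datum at x = 2/3 contributes the boundary term).
Substituting f(x) = 6*sin(6*π*x), the right-hand side is ∫_0^2/3 (6*sin(6*π*x)) v dx + v(2/3).


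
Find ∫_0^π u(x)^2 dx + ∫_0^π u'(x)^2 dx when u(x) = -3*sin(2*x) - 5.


||u||_{H^1(0,π)}^2 = 95*π/2

u'(x) = -6*cos(2*x).
Expand u² and (u')² and integrate term by term on (0, π), using: for integers n ≥ 1, ∫_0^π sin²(nx) dx = ∫_0^π cos²(nx) dx = π/2; for n ≠ n', ∫_0^π sin(nx)sin(n'x) dx = ∫_0^π cos(nx)cos(n'x) dx = 0; and by product-to-sum, ∫_0^π sin(nx)cos(n'x) dx = ½∫_0^π [sin((n+n')x) + sin((n−n')x)] dx, which is 0 when n+n' is even and 2n/(n²−n'²) when n+n' is odd (it need not vanish on (0, π)). For the constant mode: ∫_0^π 1 dx = π, ∫_0^π cos(nx) dx = 0, ∫_0^π sin(nx) dx = (1−(−1)^n)/n.
  u² squared terms: (-5)²·∫1 dx = 25·π = 25*π;  (-3)²·∫sin(2x)² dx = 9·π/2 = 9*π/2.
  u² cross terms: 2·(-5)·(-3)·∫1·sin(2x) dx = 30·(0) = 0.
  So ∫_0^π u² dx = 25*π + 9*π/2 + 0 = 59*π/2.
  (u')² squared terms: (-6)²·∫cos(2x)² dx = 36·π/2 = 18*π.
  So ∫_0^π (u')² dx = 18*π.
||u||_{H^1}^2 = (59*π/2) + (18*π) = 95*π/2.


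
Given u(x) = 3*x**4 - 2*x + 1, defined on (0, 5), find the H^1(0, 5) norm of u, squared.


||u||_{H^1}^2 = 74033600/21

The H^1 norm (squared) on an interval (0, L) is
  ||u||_{H^1}^2 = ∫_0^L u(x)^2 dx + ∫_0^L u'(x)^2 dx.
Compute u'(x) = 12*x**3 - 2.
Then u(x)^2 = 9*x**8 - 12*x**5 + 6*x**4 + 4*x**2 - 4*x + 1 and u'(x)^2 = 144*x**6 - 48*x**3 + 4.
Integrate each monomial from 0 to 5 using ∫_0^5 c·x^n dx = c·5^(n+1)/(n+1):
  ∫_0^5 u(x)^2 dx = ∫_0^5 (9*x^8 - 12*x^5 + 6*x^4 + 4*x^2 - 4*x + 1) dx. Term by term:
    ∫_0^5 9*x^8 dx = 1953125;  ∫_0^5 -12*x^5 dx = -31250;  ∫_0^5 6*x^4 dx = 3750;
    ∫_0^5 4*x^2 dx = 500/3;  ∫_0^5 -4*x dx = -50;  ∫_0^5 1 dx = 5.
  Sum: 1953125 − 31250 + 3750 + 500/3 − 50 + 5 = 5777240/3.
  ∫_0^5 u'(x)^2 dx = ∫_0^5 (144*x^6 - 48*x^3 + 4) dx. Term by term:
    ∫_0^5 144*x^6 dx = 11250000/7;  ∫_0^5 -48*x^3 dx = -7500;  ∫_0^5 4 dx = 20.
  Sum: 11250000/7 − 7500 + 20 = 11197640/7.
Adding: ||u||_{H^1}^2 = 5777240/3 + 11197640/7 = 74033600/21.


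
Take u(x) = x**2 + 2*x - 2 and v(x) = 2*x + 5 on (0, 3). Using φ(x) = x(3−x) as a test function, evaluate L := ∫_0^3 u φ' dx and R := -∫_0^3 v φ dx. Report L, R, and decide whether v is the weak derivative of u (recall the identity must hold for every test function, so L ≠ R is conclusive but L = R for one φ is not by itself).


LHS = -45/2, RHS = -36. No, v is not the weak derivative of u.

u(x) = x**2 + 2*x - 2, classical derivative u'(x) = 2*x + 2.
φ(x) = x(3−x), so φ'(x) = 3 - 2*x.
Note φ(0) = φ(3) = 0, so the boundary term u·φ vanishes.
LHS = ∫_0^3 u(x) φ'(x) dx = ∫_0^3 (-2*x^3 - x^2 + 10*x - 6) dx. Term by term:
  ∫_0^3 -2*x^3 dx = -81/2;  ∫_0^3 -x^2 dx = -9;  ∫_0^3 10*x dx = 45;
  ∫_0^3 -6 dx = -18.
Sum: -81/2 − 9 + 45 − 18 = -45/2.
So LHS = -45/2.
∫_0^3 v(x) φ(x) dx = ∫_0^3 (-2*x^3 + x^2 + 15*x) dx. Term by term:
  ∫_0^3 -2*x^3 dx = -81/2;  ∫_0^3 x^2 dx = 9;  ∫_0^3 15*x dx = 135/2.
Sum: -81/2 + 9 + 135/2 = 36.
So RHS = -∫_0^3 v(x) φ(x) dx = -36.
LHS − RHS = 27/2 ≠ 0, so the identity fails.
(For a valid weak derivative the identity must hold for EVERY test function, in particular this one. The failure shows v is NOT the weak derivative of u.)
Correct weak derivative would be u'(x) = 2*x + 2.


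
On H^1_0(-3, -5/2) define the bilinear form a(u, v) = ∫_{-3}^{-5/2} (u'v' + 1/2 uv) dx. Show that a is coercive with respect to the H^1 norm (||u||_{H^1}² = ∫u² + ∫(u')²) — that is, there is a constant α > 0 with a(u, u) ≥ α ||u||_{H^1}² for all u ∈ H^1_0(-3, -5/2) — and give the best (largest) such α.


α = (1 + 8*π^2)/(2*(1 + 4*π^2))

Coercivity of a(·,·) on H^1_0(-3, -5/2) means a(u, u) ≥ α ||u||_{H^1}² for every u ∈ H^1_0.
The interval has length L = 1/2, and Poincaré/coercivity depend only on L. Here a(u, u) = ∫(u')² + (1/2)·∫u².
Here 0 < c = 1/2 < 1. The condition a(u,u) ≥ α||u||_{H^1}² reads (1−α)∫(u')² ≥ (α−c)∫u². Any admissible α is ≤ 1 (rapidly oscillating u have ∫u²/∫(u')² → 0), and α = 1 would force 0 ≥ (1−c)∫u², impossible since c < 1; so 1−α > 0. By the sharp Poincaré inequality on H^1_0 of an interval of length L, ∫(u')² ≥ (π/L)²∫u² with equality for the first sine mode sin(π(x−x₀)/L) (x₀ the left endpoint), so the inequality holds for all u iff (1−α)(π/L)² ≥ α − c, i.e. α ≤ ((π/L)² + c)/((π/L)² + 1) = (1 + c(L/π)²)/(1 + (L/π)²). With (π/L)² = 4*π^2 and c = 1/2, the largest admissible constant is α = ((π/L)² + c)/((π/L)² + 1).
Simplifying, α = (1 + 8*π^2)/(2*(1 + 4*π^2)).


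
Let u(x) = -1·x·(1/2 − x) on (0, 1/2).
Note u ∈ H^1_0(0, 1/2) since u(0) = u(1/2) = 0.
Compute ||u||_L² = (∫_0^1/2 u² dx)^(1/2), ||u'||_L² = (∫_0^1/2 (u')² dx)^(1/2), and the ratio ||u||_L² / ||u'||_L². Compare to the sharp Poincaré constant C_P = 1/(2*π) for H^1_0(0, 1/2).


||u||_L² / ||u'||_L² = sqrt(10)/20 < C_P = 1/(2*π).

u(x) = -1·x·(1/2 − x), so u'(x) = 2*x - 1/2.
u(x) = -1·x·(1/2 − x) vanishes at x = 0 and x = 1/2, so u ∈ H^1_0(0, 1/2). Differentiate via the product rule and integrate the resulting polynomials term by term.
  ∫_0^1/2 u² dx = ∫_0^1/2 (x^4 - x^3 + x^2/4) dx. Term by term:
    ∫_0^1/2 x^4 dx = 1/160;  ∫_0^1/2 -x^3 dx = -1/64;  ∫_0^1/2 x^2/4 dx = 1/96.
  Sum: 1/160 − 1/64 + 1/96 = 1/960.
  ∫_0^1/2 (u')² dx = ∫_0^1/2 (4*x^2 - 2*x + 1/4) dx. Term by term:
    ∫_0^1/2 4*x^2 dx = 1/6;  ∫_0^1/2 -2*x dx = -1/4;  ∫_0^1/2 1/4 dx = 1/8.
  Sum: 1/6 − 1/4 + 1/8 = 1/24.
∫_0^1/2 u² dx = 1/960, so ||u||_L² = sqrt(15)/120.
∫_0^1/2 (u')² dx = 1/24, so ||u'||_L² = sqrt(6)/12.
Ratio ||u||_L² / ||u'||_L² = sqrt(10)/20.
Sharp Poincaré constant on H^1_0(0, 1/2) is C_P = L/π = 1/(2*π), achieved by sin(2*π·x).
A polynomial bump cannot attain the sharp Poincaré constant (only the first sine eigenfunction does), so the ratio is strictly less than C_P, consistent with ||u||_L² ≤ C_P ||u'||_L².


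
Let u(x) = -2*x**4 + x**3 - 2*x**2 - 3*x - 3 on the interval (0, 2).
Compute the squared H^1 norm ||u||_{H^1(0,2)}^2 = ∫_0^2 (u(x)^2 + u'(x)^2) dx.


||u||_{H^1}^2 = 576328/315

The H^1 norm (squared) on an interval (0, L) is
  ||u||_{H^1}^2 = ∫_0^L u(x)^2 dx + ∫_0^L u'(x)^2 dx.
Compute u'(x) = -8*x**3 + 3*x**2 - 4*x - 3.
Then u(x)^2 = 4*x**8 - 4*x**7 + 9*x**6 + 8*x**5 + 10*x**4 + 6*x**3 + 21*x**2 + 18*x + 9 and u'(x)^2 = 64*x**6 - 48*x**5 + 73*x**4 + 24*x**3 - 2*x**2 + 24*x + 9.
Integrate each monomial from 0 to 2 using ∫_0^2 c·x^n dx = c·2^(n+1)/(n+1):
  ∫_0^2 u(x)^2 dx = ∫_0^2 (4*x^8 - 4*x^7 + 9*x^6 + 8*x^5 + 10*x^4 + 6*x^3 + 21*x^2 + 18*x + 9) dx. Term by term:
    ∫_0^2 4*x^8 dx = 2048/9;  ∫_0^2 -4*x^7 dx = -128;  ∫_0^2 9*x^6 dx = 1152/7;
    ∫_0^2 8*x^5 dx = 256/3;  ∫_0^2 10*x^4 dx = 64;  ∫_0^2 6*x^3 dx = 24;
    ∫_0^2 21*x^2 dx = 56;  ∫_0^2 18*x dx = 36;  ∫_0^2 9 dx = 18.
  Sum: 2048/9 − 128 + 1152/7 + 256/3 + 64 + 24 + 56 + 36 + 18 = 34490/63.
  ∫_0^2 u'(x)^2 dx = ∫_0^2 (64*x^6 - 48*x^5 + 73*x^4 + 24*x^3 - 2*x^2 + 24*x + 9) dx. Term by term:
    ∫_0^2 64*x^6 dx = 8192/7;  ∫_0^2 -48*x^5 dx = -512;  ∫_0^2 73*x^4 dx = 2336/5;
    ∫_0^2 24*x^3 dx = 96;  ∫_0^2 -2*x^2 dx = -16/3;  ∫_0^2 24*x dx = 48;
    ∫_0^2 9 dx = 18.
  Sum: 8192/7 − 512 + 2336/5 + 96 − 16/3 + 48 + 18 = 134626/105.
Adding: ||u||_{H^1}^2 = 34490/63 + 134626/105 = 576328/315.


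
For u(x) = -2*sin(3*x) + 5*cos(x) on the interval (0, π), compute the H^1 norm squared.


||u||_{H^1(0,π)}^2 = 45*π

u'(x) = -5*sin(x) - 6*cos(3*x).
Expand u² and (u')² and integrate term by term on (0, π), using: for integers n ≥ 1, ∫_0^π sin²(nx) dx = ∫_0^π cos²(nx) dx = π/2; for n ≠ n', ∫_0^π sin(nx)sin(n'x) dx = ∫_0^π cos(nx)cos(n'x) dx = 0; and by product-to-sum, ∫_0^π sin(nx)cos(n'x) dx = ½∫_0^π [sin((n+n')x) + sin((n−n')x)] dx, which is 0 when n+n' is even and 2n/(n²−n'²) when n+n' is odd (it need not vanish on (0, π)).
  u² squared terms: (-2)²·∫sin(3x)² dx = 4·π/2 = 2*π;  (5)²·∫cos(x)² dx = 25·π/2 = 25*π/2.
  u² cross terms: 2·(-2)·(5)·∫sin(3x)·cos(x) dx = -20·(0) = 0.
  So ∫_0^π u² dx = 2*π + 25*π/2 + 0 = 29*π/2.
  (u')² squared terms: (-6)²·∫cos(3x)² dx = 36·π/2 = 18*π;  (-5)²·∫sin(x)² dx = 25·π/2 = 25*π/2.
  (u')² cross terms: 2·(-6)·(-5)·∫cos(3x)·sin(x) dx = 60·(0) = 0.
  So ∫_0^π (u')² dx = 18*π + 25*π/2 + 0 = 61*π/2.
||u||_{H^1}^2 = (29*π/2) + (61*π/2) = 45*π.


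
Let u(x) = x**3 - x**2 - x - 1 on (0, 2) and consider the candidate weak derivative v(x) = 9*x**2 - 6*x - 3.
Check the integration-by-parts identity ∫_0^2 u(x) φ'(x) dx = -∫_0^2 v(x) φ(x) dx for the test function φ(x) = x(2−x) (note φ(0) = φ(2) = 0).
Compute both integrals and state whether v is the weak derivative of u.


LHS = -4/5, RHS = -12/5. No, v is not the weak derivative of u.

u(x) = x**3 - x**2 - x - 1, classical derivative u'(x) = 3*x**2 - 2*x - 1.
φ(x) = x(2−x), so φ'(x) = 2 - 2*x.
Note φ(0) = φ(2) = 0, so the boundary term u·φ vanishes.
LHS = ∫_0^2 u(x) φ'(x) dx = ∫_0^2 (-2*x^4 + 4*x^3 - 2) dx. Term by term:
  ∫_0^2 -2*x^4 dx = -64/5;  ∫_0^2 4*x^3 dx = 16;  ∫_0^2 -2 dx = -4.
Sum: -64/5 + 16 − 4 = -4/5.
So LHS = -4/5.
∫_0^2 v(x) φ(x) dx = ∫_0^2 (-9*x^4 + 24*x^3 - 9*x^2 - 6*x) dx. Term by term:
  ∫_0^2 -9*x^4 dx = -288/5;  ∫_0^2 24*x^3 dx = 96;  ∫_0^2 -9*x^2 dx = -24;
  ∫_0^2 -6*x dx = -12.
Sum: -288/5 + 96 − 24 − 12 = 12/5.
So RHS = -∫_0^2 v(x) φ(x) dx = -12/5.
LHS − RHS = 8/5 ≠ 0, so the identity fails.
(For a valid weak derivative the identity must hold for EVERY test function, in particular this one. The failure shows v is NOT the weak derivative of u.)
Correct weak derivative would be u'(x) = 3*x**2 - 2*x - 1.


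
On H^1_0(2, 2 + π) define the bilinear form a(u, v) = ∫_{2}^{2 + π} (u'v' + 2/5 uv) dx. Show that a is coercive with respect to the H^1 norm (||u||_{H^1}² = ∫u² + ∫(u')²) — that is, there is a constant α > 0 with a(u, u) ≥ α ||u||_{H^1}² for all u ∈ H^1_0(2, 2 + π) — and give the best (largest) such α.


α = 7/10

Coercivity of a(·,·) on H^1_0(2, 2 + π) means a(u, u) ≥ α ||u||_{H^1}² for every u ∈ H^1_0.
The interval has length L = π, and Poincaré/coercivity depend only on L. Here a(u, u) = ∫(u')² + (2/5)·∫u².
Here 0 < c = 2/5 < 1. The condition a(u,u) ≥ α||u||_{H^1}² reads (1−α)∫(u')² ≥ (α−c)∫u². Any admissible α is ≤ 1 (rapidly oscillating u have ∫u²/∫(u')² → 0), and α = 1 would force 0 ≥ (1−c)∫u², impossible since c < 1; so 1−α > 0. By the sharp Poincaré inequality on H^1_0 of an interval of length L, ∫(u')² ≥ (π/L)²∫u² with equality for the first sine mode sin(π(x−x₀)/L) (x₀ the left endpoint), so the inequality holds for all u iff (1−α)(π/L)² ≥ α − c, i.e. α ≤ ((π/L)² + c)/((π/L)² + 1) = (1 + c(L/π)²)/(1 + (L/π)²). With (π/L)² = 1 and c = 2/5, the largest admissible constant is α = ((π/L)² + c)/((π/L)² + 1).
Simplifying, α = 7/10.


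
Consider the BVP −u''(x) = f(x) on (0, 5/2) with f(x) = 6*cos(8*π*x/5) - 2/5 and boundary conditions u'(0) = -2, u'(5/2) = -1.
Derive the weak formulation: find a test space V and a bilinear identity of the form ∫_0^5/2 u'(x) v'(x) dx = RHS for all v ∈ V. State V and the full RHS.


V = H^1(0, 5/2) (v unrestricted at boundary; u is determined up to an additive constant); weak form: ∫_0^5/2 u'v' dx = ∫_0^5/2 (6*cos(8*π*x/5) - 2/5) v dx − v(5/2) + 2·v(0) for all v ∈ V.

Multiply both sides by a test function v and integrate from 0 to 5/2:
  ∫_0^5/2 −u''(x) v(x) dx = ∫_0^5/2 f(x) v(x) dx.
Integrate the LHS by parts once:
  ∫_0^5/2 −u'' v dx = −[u'(x) v(x)]_0^5/2 + ∫_0^5/2 u'(x) v'(x) dx.
Thus ∫_0^5/2 u'(x) v'(x) dx = ∫_0^5/2 f(x) v(x) dx + [u'(x) v(x)]_0^5/2.
Choose V so that boundary terms are either known or forced to vanish.
u has inhomogeneous Neumann u'(0) = -2, u'(5/2) = -1. [u' v]_0^5/2 = (-1)·v(5/2) − (-2)·v(0) = − v(5/2) + 2·v(0). Take V = H^1(0, 5/2); boundary term becomes part of RHS.
Weak formulation: find u (satisfying any essential BC) such that ∫_0^5/2 u'(x) v'(x) dx = ∫_0^5/2 f v dx − v(5/2) + 2·v(0) for all v ∈ V (Neumann data are natural BCs: they enter the RHS as boundary terms).
Substituting f(x) = 6*cos(8*π*x/5) - 2/5, the right-hand side is ∫_0^5/2 (6*cos(8*π*x/5) - 2/5) v dx − v(5/2) + 2·v(0).
Compatibility check (pure Neumann): taking v ≡ 1 ∈ V gives 0 = ∫_0^5/2 f dx + (-1) − (-2), i.e. ∫_0^5/2 f dx must equal u'(0) − u'(5/2) = -1. Indeed ∫_0^5/2 (6*cos(8*π*x/5) - 2/5) dx = -1, so the data are compatible. The solution is then unique only up to an additive constant (fix it e.g. by requiring ∫_0^5/2 u dx = 0).


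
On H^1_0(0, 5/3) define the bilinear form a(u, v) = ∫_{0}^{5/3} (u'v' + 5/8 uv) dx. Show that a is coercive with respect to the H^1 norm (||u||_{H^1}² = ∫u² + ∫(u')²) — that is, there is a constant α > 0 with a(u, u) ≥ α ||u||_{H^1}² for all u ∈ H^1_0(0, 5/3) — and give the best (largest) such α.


α = (125 + 72*π^2)/(8*(25 + 9*π^2))

Coercivity of a(·,·) on H^1_0(0, 5/3) means a(u, u) ≥ α ||u||_{H^1}² for every u ∈ H^1_0.
The interval has length L = 5/3, and Poincaré/coercivity depend only on L. Here a(u, u) = ∫(u')² + (5/8)·∫u².
Here 0 < c = 5/8 < 1. The condition a(u,u) ≥ α||u||_{H^1}² reads (1−α)∫(u')² ≥ (α−c)∫u². Any admissible α is ≤ 1 (rapidly oscillating u have ∫u²/∫(u')² → 0), and α = 1 would force 0 ≥ (1−c)∫u², impossible since c < 1; so 1−α > 0. By the sharp Poincaré inequality on H^1_0 of an interval of length L, ∫(u')² ≥ (π/L)²∫u² with equality for the first sine mode sin(π(x−x₀)/L) (x₀ the left endpoint), so the inequality holds for all u iff (1−α)(π/L)² ≥ α − c, i.e. α ≤ ((π/L)² + c)/((π/L)² + 1) = (1 + c(L/π)²)/(1 + (L/π)²). With (π/L)² = 9*π^2/25 and c = 5/8, the largest admissible constant is α = ((π/L)² + c)/((π/L)² + 1).
Simplifying, α = (125 + 72*π^2)/(8*(25 + 9*π^2)).


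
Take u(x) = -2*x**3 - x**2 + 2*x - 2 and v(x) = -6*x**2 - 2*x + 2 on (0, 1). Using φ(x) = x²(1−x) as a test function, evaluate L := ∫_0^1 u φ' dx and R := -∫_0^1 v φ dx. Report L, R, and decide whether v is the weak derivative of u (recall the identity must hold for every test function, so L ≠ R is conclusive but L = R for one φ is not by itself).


LHS = 2/15, RHS = 2/15. Yes, v = u' weakly.

u(x) = -2*x**3 - x**2 + 2*x - 2, classical derivative u'(x) = -6*x**2 - 2*x + 2.
φ(x) = x²(1−x), so φ'(x) = x*(2 - 3*x).
Note φ(0) = φ(1) = 0, so the boundary term u·φ vanishes.
LHS = ∫_0^1 u(x) φ'(x) dx = ∫_0^1 (6*x^5 - x^4 - 8*x^3 + 10*x^2 - 4*x) dx. Term by term:
  ∫_0^1 6*x^5 dx = 1;  ∫_0^1 -x^4 dx = -1/5;  ∫_0^1 -8*x^3 dx = -2;
  ∫_0^1 10*x^2 dx = 10/3;  ∫_0^1 -4*x dx = -2.
Sum: 1 − 1/5 − 2 + 10/3 − 2 = 2/15.
So LHS = 2/15.
∫_0^1 v(x) φ(x) dx = ∫_0^1 (6*x^5 - 4*x^4 - 4*x^3 + 2*x^2) dx. Term by term:
  ∫_0^1 6*x^5 dx = 1;  ∫_0^1 -4*x^4 dx = -4/5;  ∫_0^1 -4*x^3 dx = -1;
  ∫_0^1 2*x^2 dx = 2/3.
Sum: 1 − 4/5 − 1 + 2/3 = -2/15.
So RHS = -∫_0^1 v(x) φ(x) dx = 2/15.
LHS = RHS, so the identity holds for this test φ.
Moreover u is smooth here and v(x) = u'(x) = -6*x**2 - 2*x + 2 pointwise, so the identity holds for every test function. Hence v is the weak derivative of u.


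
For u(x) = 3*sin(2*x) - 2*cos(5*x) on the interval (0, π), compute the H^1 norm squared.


||u||_{H^1(0,π)}^2 = 416/7 + 149*π/2

u'(x) = 10*sin(5*x) + 6*cos(2*x).
Expand u² and (u')² and integrate term by term on (0, π), using: for integers n ≥ 1, ∫_0^π sin²(nx) dx = ∫_0^π cos²(nx) dx = π/2; for n ≠ n', ∫_0^π sin(nx)sin(n'x) dx = ∫_0^π cos(nx)cos(n'x) dx = 0; and by product-to-sum, ∫_0^π sin(nx)cos(n'x) dx = ½∫_0^π [sin((n+n')x) + sin((n−n')x)] dx, which is 0 when n+n' is even and 2n/(n²−n'²) when n+n' is odd (it need not vanish on (0, π)).
  u² squared terms: (-2)²·∫cos(5x)² dx = 4·π/2 = 2*π;  (3)²·∫sin(2x)² dx = 9·π/2 = 9*π/2.
  u² cross terms: 2·(-2)·(3)·∫cos(5x)·sin(2x) dx = -12·(-4/21) = 16/7.
  So ∫_0^π u² dx = 2*π + 9*π/2 + 16/7 = 16/7 + 13*π/2.
  (u')² squared terms: (6)²·∫cos(2x)² dx = 36·π/2 = 18*π;  (10)²·∫sin(5x)² dx = 100·π/2 = 50*π.
  (u')² cross terms: 2·(6)·(10)·∫cos(2x)·sin(5x) dx = 120·(10/21) = 400/7.
  So ∫_0^π (u')² dx = 18*π + 50*π + 400/7 = 400/7 + 68*π.
||u||_{H^1}^2 = (16/7 + 13*π/2) + (400/7 + 68*π) = 416/7 + 149*π/2.


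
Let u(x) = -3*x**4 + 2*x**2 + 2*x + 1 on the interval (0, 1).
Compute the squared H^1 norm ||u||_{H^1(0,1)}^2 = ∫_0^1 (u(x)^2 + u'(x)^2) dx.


||u||_{H^1}^2 = 394/35

The H^1 norm (squared) on an interval (0, L) is
  ||u||_{H^1}^2 = ∫_0^L u(x)^2 dx + ∫_0^L u'(x)^2 dx.
Compute u'(x) = -12*x**3 + 4*x + 2.
Then u(x)^2 = 9*x**8 - 12*x**6 - 12*x**5 - 2*x**4 + 8*x**3 + 8*x**2 + 4*x + 1 and u'(x)^2 = 144*x**6 - 96*x**4 - 48*x**3 + 16*x**2 + 16*x + 4.
Integrate each monomial from 0 to 1 using ∫_0^1 c·x^n dx = c·1^(n+1)/(n+1):
  ∫_0^1 u(x)^2 dx = ∫_0^1 (9*x^8 - 12*x^6 - 12*x^5 - 2*x^4 + 8*x^3 + 8*x^2 + 4*x + 1) dx. Term by term:
    ∫_0^1 9*x^8 dx = 1;  ∫_0^1 -12*x^6 dx = -12/7;  ∫_0^1 -12*x^5 dx = -2;
    ∫_0^1 -2*x^4 dx = -2/5;  ∫_0^1 8*x^3 dx = 2;  ∫_0^1 8*x^2 dx = 8/3;
    ∫_0^1 4*x dx = 2;  ∫_0^1 1 dx = 1.
  Sum: 1 − 12/7 − 2 − 2/5 + 2 + 8/3 + 2 + 1 = 478/105.
  ∫_0^1 u'(x)^2 dx = ∫_0^1 (144*x^6 - 96*x^4 - 48*x^3 + 16*x^2 + 16*x + 4) dx. Term by term:
    ∫_0^1 144*x^6 dx = 144/7;  ∫_0^1 -96*x^4 dx = -96/5;  ∫_0^1 -48*x^3 dx = -12;
    ∫_0^1 16*x^2 dx = 16/3;  ∫_0^1 16*x dx = 8;  ∫_0^1 4 dx = 4.
  Sum: 144/7 − 96/5 − 12 + 16/3 + 8 + 4 = 704/105.
Adding: ||u||_{H^1}^2 = 478/105 + 704/105 = 394/35.


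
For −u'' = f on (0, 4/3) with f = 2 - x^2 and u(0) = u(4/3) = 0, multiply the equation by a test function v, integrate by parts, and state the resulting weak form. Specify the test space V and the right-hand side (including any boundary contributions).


V = H^1_0(0, 4/3) (so v(0) = v(4/3) = 0); weak form: ∫_0^4/3 u'v' dx = ∫_0^4/3 (2 - x^2) v dx for all v ∈ V.

Multiply both sides by a test function v and integrate from 0 to 4/3:
  ∫_0^4/3 −u''(x) v(x) dx = ∫_0^4/3 f(x) v(x) dx.
Integrate the LHS by parts once:
  ∫_0^4/3 −u'' v dx = −[u'(x) v(x)]_0^4/3 + ∫_0^4/3 u'(x) v'(x) dx.
Thus ∫_0^4/3 u'(x) v'(x) dx = ∫_0^4/3 f(x) v(x) dx + [u'(x) v(x)]_0^4/3.
Choose V so that boundary terms are either known or forced to vanish.
u is Dirichlet: u(0) = u(4/3) = 0. Let V = H^1_0(0, 4/3); then v(0) = v(4/3) = 0, and [u' v]_0^4/3 = 0.
Weak formulation: find u (satisfying any essential BC) such that ∫_0^4/3 u'(x) v'(x) dx = ∫_0^4/3 f v dx for all v ∈ V.
Substituting f(x) = 2 - x^2, the right-hand side is ∫_0^4/3 (2 - x^2) v dx.


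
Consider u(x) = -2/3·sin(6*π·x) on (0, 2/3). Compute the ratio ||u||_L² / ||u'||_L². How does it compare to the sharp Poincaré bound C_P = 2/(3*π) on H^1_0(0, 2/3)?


||u||_L² / ||u'||_L² = 1/(6*π) < C_P = 2/(3*π).

u(x) = -2/3·sin(6*π·x), so u'(x) = -4*π*cos(6*π*x).
Writing u(x) = A·sin(kπx/L) with A = -2/3 and k = 4, use ∫_0^L sin²(kπx/L) dx = L/2 and ∫_0^L cos²(kπx/L) dx = L/2.
u² = 4/9·sin²(6*π·x) and (u')² = 16*π^2·cos²(6*π·x), and each of sin², cos² integrates to L/2 = 1/3 over (0, 2/3).
∫_0^2/3 u² dx = 4/27, so ||u||_L² = 2*sqrt(3)/9.
∫_0^2/3 (u')² dx = 16*π^2/3, so ||u'||_L² = 4*sqrt(3)*π/3.
Ratio ||u||_L² / ||u'||_L² = 1/(6*π).
Sharp Poincaré constant on H^1_0(0, 2/3) is C_P = L/π = 2/(3*π), achieved by sin(3*π/2·x).
This is the k = 4 harmonic; the ratio L/(kπ) is strictly less than C_P = L/π, consistent with the sharp inequality ||u||_L² ≤ C_P ||u'||_L².


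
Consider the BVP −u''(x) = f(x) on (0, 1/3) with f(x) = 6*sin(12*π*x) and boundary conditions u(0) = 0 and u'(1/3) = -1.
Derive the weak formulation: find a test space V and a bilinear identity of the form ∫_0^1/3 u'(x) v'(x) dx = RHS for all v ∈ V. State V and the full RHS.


V = {v ∈ H^1(0, 1/3) : v(0) = 0} (test functions vanish at x = 0 where u is specified); weak form: ∫_0^1/3 u'v' dx = ∫_0^1/3 (6*sin(12*π*x)) v dx − v(1/3) for all v ∈ V.

Multiply both sides by a test function v and integrate from 0 to 1/3:
  ∫_0^1/3 −u''(x) v(x) dx = ∫_0^1/3 f(x) v(x) dx.
Integrate the LHS by parts once:
  ∫_0^1/3 −u'' v dx = −[u'(x) v(x)]_0^1/3 + ∫_0^1/3 u'(x) v'(x) dx.
Thus ∫_0^1/3 u'(x) v'(x) dx = ∫_0^1/3 f(x) v(x) dx + [u'(x) v(x)]_0^1/3.
Choose V so that boundary terms are either known or forced to vanish.
Mixed BC: u(0) = 0 (Dirichlet) and u'(1/3) = -1 (Neumann). Define V = {v ∈ H^1(0, 1/3) : v(0) = 0}. Then [u' v]_0^1/3 = u'(1/3)·v(1/3) − u'(0)·0 = − v(1/3).
Weak formulation: find u (satisfying any essential BC) such that ∫_0^1/3 u'(x) v'(x) dx = ∫_0^1/3 f v dx − v(1/3) for all v ∈ V (Dirichlet at 0 absorbed into V; Neumann datum at x = 1/3 contributes the boundary term).
Substituting f(x) = 6*sin(12*π*x), the right-hand side is ∫_0^1/3 (6*sin(12*π*x)) v dx − v(1/3).


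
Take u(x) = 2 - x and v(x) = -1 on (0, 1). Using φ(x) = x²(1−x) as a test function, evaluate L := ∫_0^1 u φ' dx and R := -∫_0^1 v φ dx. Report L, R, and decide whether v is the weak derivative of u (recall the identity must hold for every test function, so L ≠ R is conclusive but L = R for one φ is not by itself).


LHS = 1/12, RHS = 1/12. Yes, v = u' weakly.

u(x) = 2 - x, classical derivative u'(x) = -1.
φ(x) = x²(1−x), so φ'(x) = x*(2 - 3*x).
Note φ(0) = φ(1) = 0, so the boundary term u·φ vanishes.
LHS = ∫_0^1 u(x) φ'(x) dx = ∫_0^1 (3*x^3 - 8*x^2 + 4*x) dx. Term by term:
  ∫_0^1 3*x^3 dx = 3/4;  ∫_0^1 -8*x^2 dx = -8/3;  ∫_0^1 4*x dx = 2.
Sum: 3/4 − 8/3 + 2 = 1/12.
So LHS = 1/12.
∫_0^1 v(x) φ(x) dx = ∫_0^1 (x^3 - x^2) dx. Term by term:
  ∫_0^1 x^3 dx = 1/4;  ∫_0^1 -x^2 dx = -1/3.
Sum: 1/4 − 1/3 = -1/12.
So RHS = -∫_0^1 v(x) φ(x) dx = 1/12.
LHS = RHS, so the identity holds for this test φ.
Moreover u is smooth here and v(x) = u'(x) = -1 pointwise, so the identity holds for every test function. Hence v is the weak derivative of u.


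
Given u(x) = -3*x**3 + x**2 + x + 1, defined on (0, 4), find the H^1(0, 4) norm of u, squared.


||u||_{H^1}^2 = 3128504/105

The H^1 norm (squared) on an interval (0, L) is
  ||u||_{H^1}^2 = ∫_0^L u(x)^2 dx + ∫_0^L u'(x)^2 dx.
Compute u'(x) = -9*x**2 + 2*x + 1.
Then u(x)^2 = 9*x**6 - 6*x**5 - 5*x**4 - 4*x**3 + 3*x**2 + 2*x + 1 and u'(x)^2 = 81*x**4 - 36*x**3 - 14*x**2 + 4*x + 1.
Integrate each monomial from 0 to 4 using ∫_0^4 c·x^n dx = c·4^(n+1)/(n+1):
  ∫_0^4 u(x)^2 dx = ∫_0^4 (9*x^6 - 6*x^5 - 5*x^4 - 4*x^3 + 3*x^2 + 2*x + 1) dx. Term by term:
    ∫_0^4 9*x^6 dx = 147456/7;  ∫_0^4 -6*x^5 dx = -4096;  ∫_0^4 -5*x^4 dx = -1024;
    ∫_0^4 -4*x^3 dx = -256;  ∫_0^4 3*x^2 dx = 64;  ∫_0^4 2*x dx = 16;
    ∫_0^4 1 dx = 4.
  Sum: 147456/7 − 4096 − 1024 − 256 + 64 + 16 + 4 = 110412/7.
  ∫_0^4 u'(x)^2 dx = ∫_0^4 (81*x^4 - 36*x^3 - 14*x^2 + 4*x + 1) dx. Term by term:
    ∫_0^4 81*x^4 dx = 82944/5;  ∫_0^4 -36*x^3 dx = -2304;  ∫_0^4 -14*x^2 dx = -896/3;
    ∫_0^4 4*x dx = 32;  ∫_0^4 1 dx = 4.
  Sum: 82944/5 − 2304 − 896/3 + 32 + 4 = 210332/15.
Adding: ||u||_{H^1}^2 = 110412/7 + 210332/15 = 3128504/105.


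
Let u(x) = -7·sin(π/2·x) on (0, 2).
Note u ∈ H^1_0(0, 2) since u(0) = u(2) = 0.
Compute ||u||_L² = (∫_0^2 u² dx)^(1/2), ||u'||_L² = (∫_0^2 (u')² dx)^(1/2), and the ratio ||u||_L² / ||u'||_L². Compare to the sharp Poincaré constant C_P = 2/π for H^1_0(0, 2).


||u||_L² / ||u'||_L² = 2/π = C_P.

u(x) = -7·sin(π/2·x), so u'(x) = -7*π*cos(π*x/2)/2.
Writing u(x) = A·sin(kπx/L) with A = -7 and k = 1, use ∫_0^L sin²(kπx/L) dx = L/2 and ∫_0^L cos²(kπx/L) dx = L/2.
u² = 49·sin²(π/2·x) and (u')² = 49*π^2/4·cos²(π/2·x), and each of sin², cos² integrates to L/2 = 1 over (0, 2).
∫_0^2 u² dx = 49, so ||u||_L² = 7.
∫_0^2 (u')² dx = 49*π^2/4, so ||u'||_L² = 7*π/2.
Ratio ||u||_L² / ||u'||_L² = 2/π.
Sharp Poincaré constant on H^1_0(0, 2) is C_P = L/π = 2/π, achieved by sin(π/2·x).
This is the k = 1 eigenfunction (up to amplitude), so the ratio equals the sharp Poincaré constant exactly.


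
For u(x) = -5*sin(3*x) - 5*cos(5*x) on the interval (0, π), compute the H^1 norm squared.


||u||_{H^1(0,π)}^2 = 450*π

u'(x) = 25*sin(5*x) - 15*cos(3*x).
Expand u² and (u')² and integrate term by term on (0, π), using: for integers n ≥ 1, ∫_0^π sin²(nx) dx = ∫_0^π cos²(nx) dx = π/2; for n ≠ n', ∫_0^π sin(nx)sin(n'x) dx = ∫_0^π cos(nx)cos(n'x) dx = 0; and by product-to-sum, ∫_0^π sin(nx)cos(n'x) dx = ½∫_0^π [sin((n+n')x) + sin((n−n')x)] dx, which is 0 when n+n' is even and 2n/(n²−n'²) when n+n' is odd (it need not vanish on (0, π)).
  u² squared terms: (-5)²·∫cos(5x)² dx = 25·π/2 = 25*π/2;  (-5)²·∫sin(3x)² dx = 25·π/2 = 25*π/2.
  u² cross terms: 2·(-5)·(-5)·∫cos(5x)·sin(3x) dx = 50·(0) = 0.
  So ∫_0^π u² dx = 25*π/2 + 25*π/2 + 0 = 25*π.
  (u')² squared terms: (-15)²·∫cos(3x)² dx = 225·π/2 = 225*π/2;  (25)²·∫sin(5x)² dx = 625·π/2 = 625*π/2.
  (u')² cross terms: 2·(-15)·(25)·∫cos(3x)·sin(5x) dx = -750·(0) = 0.
  So ∫_0^π (u')² dx = 225*π/2 + 625*π/2 + 0 = 425*π.
||u||_{H^1}^2 = (25*π) + (425*π) = 450*π.


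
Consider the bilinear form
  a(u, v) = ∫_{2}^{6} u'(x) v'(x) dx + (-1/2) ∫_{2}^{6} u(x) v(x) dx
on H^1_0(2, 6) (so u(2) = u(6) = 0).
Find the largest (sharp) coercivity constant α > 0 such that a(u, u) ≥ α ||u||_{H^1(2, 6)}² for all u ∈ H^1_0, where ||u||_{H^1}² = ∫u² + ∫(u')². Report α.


α = (-8 + π^2)/(π^2 + 16)

Coercivity of a(·,·) on H^1_0(2, 6) means a(u, u) ≥ α ||u||_{H^1}² for every u ∈ H^1_0.
The interval has length L = 4, and Poincaré/coercivity depend only on L. Here a(u, u) = ∫(u')² + (-1/2)·∫u².
Here c = -1/2 < 0 with |c| < (π/L)² = π^2/16, so coercivity still holds. The condition a(u,u) ≥ α||u||_{H^1}² reads (1−α)∫(u')² ≥ (α−c)∫u². Any admissible α is ≤ 1 (rapidly oscillating u have ∫u²/∫(u')² → 0), and α = 1 would force 0 ≥ (1−c)∫u², impossible since c < 1; so 1−α > 0. By the sharp Poincaré inequality on H^1_0 of an interval of length L, ∫(u')² ≥ (π/L)²∫u² with equality for the first sine mode sin(π(x−x₀)/L) (x₀ the left endpoint), so the inequality holds for all u iff (1−α)(π/L)² ≥ α − c, i.e. α ≤ ((π/L)² + c)/((π/L)² + 1) = (1 + c(L/π)²)/(1 + (L/π)²). (Direct route, valid since c ≤ 0: Poincaré gives c∫u² ≥ c(L/π)²∫(u')², so a(u,u) ≥ (1 + c(L/π)²)∫(u')², while ||u||_{H^1}² ≤ (1 + (L/π)²)∫(u')²; dividing yields the same α.) With (π/L)² = π^2/16 and c = -1/2, the largest admissible constant is α = ((π/L)² + c)/((π/L)² + 1).
Simplifying, α = (-8 + π^2)/(π^2 + 16).


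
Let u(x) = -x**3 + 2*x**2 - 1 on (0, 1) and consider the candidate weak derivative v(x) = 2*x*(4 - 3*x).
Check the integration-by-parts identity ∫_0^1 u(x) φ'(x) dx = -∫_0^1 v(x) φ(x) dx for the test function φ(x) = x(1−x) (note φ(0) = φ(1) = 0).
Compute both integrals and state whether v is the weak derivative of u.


LHS = -11/60, RHS = -11/30. No, v is not the weak derivative of u.

u(x) = -x**3 + 2*x**2 - 1, classical derivative u'(x) = -3*x**2 + 4*x.
φ(x) = x(1−x), so φ'(x) = 1 - 2*x.
Note φ(0) = φ(1) = 0, so the boundary term u·φ vanishes.
LHS = ∫_0^1 u(x) φ'(x) dx = ∫_0^1 (2*x^4 - 5*x^3 + 2*x^2 + 2*x - 1) dx. Term by term:
  ∫_0^1 2*x^4 dx = 2/5;  ∫_0^1 -5*x^3 dx = -5/4;  ∫_0^1 2*x^2 dx = 2/3;
  ∫_0^1 2*x dx = 1;  ∫_0^1 -1 dx = -1.
Sum: 2/5 − 5/4 + 2/3 + 1 − 1 = -11/60.
So LHS = -11/60.
∫_0^1 v(x) φ(x) dx = ∫_0^1 (6*x^4 - 14*x^3 + 8*x^2) dx. Term by term:
  ∫_0^1 6*x^4 dx = 6/5;  ∫_0^1 -14*x^3 dx = -7/2;  ∫_0^1 8*x^2 dx = 8/3.
Sum: 6/5 − 7/2 + 8/3 = 11/30.
So RHS = -∫_0^1 v(x) φ(x) dx = -11/30.
LHS − RHS = 11/60 ≠ 0, so the identity fails.
(For a valid weak derivative the identity must hold for EVERY test function, in particular this one. The failure shows v is NOT the weak derivative of u.)
Correct weak derivative would be u'(x) = -3*x**2 + 4*x.


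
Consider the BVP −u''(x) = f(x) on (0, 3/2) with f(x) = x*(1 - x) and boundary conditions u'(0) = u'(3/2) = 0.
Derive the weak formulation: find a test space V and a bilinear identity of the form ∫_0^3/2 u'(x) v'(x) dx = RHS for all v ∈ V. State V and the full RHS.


V = H^1(0, 3/2) (no boundary constraint on v; u is determined up to an additive constant); weak form: ∫_0^3/2 u'v' dx = ∫_0^3/2 (x*(1 - x)) v dx for all v ∈ V.

Multiply both sides by a test function v and integrate from 0 to 3/2:
  ∫_0^3/2 −u''(x) v(x) dx = ∫_0^3/2 f(x) v(x) dx.
Integrate the LHS by parts once:
  ∫_0^3/2 −u'' v dx = −[u'(x) v(x)]_0^3/2 + ∫_0^3/2 u'(x) v'(x) dx.
Thus ∫_0^3/2 u'(x) v'(x) dx = ∫_0^3/2 f(x) v(x) dx + [u'(x) v(x)]_0^3/2.
Choose V so that boundary terms are either known or forced to vanish.
u has homogeneous Neumann: u'(0) = u'(3/2) = 0. So [u' v]_0^3/2 = 0·v(3/2) − 0·v(0) = 0 for any v; take V = H^1(0, 3/2).
Weak formulation: find u (satisfying any essential BC) such that ∫_0^3/2 u'(x) v'(x) dx = ∫_0^3/2 f v dx for all v ∈ V (homogeneous Neumann, so boundary terms vanish).
Substituting f(x) = x*(1 - x), the right-hand side is ∫_0^3/2 (x*(1 - x)) v dx.
Compatibility check (pure Neumann): taking v ≡ 1 ∈ V gives 0 = ∫_0^3/2 f dx + (0) − (0), i.e. ∫_0^3/2 f dx must equal u'(0) − u'(3/2) = 0. Indeed ∫_0^3/2 (x*(1 - x)) dx = 0, so the data are compatible. The solution is then unique only up to an additive constant (fix it e.g. by requiring ∫_0^3/2 u dx = 0).
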